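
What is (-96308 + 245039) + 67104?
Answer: 215835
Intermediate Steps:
(-96308 + 245039) + 67104 = 148731 + 67104 = 215835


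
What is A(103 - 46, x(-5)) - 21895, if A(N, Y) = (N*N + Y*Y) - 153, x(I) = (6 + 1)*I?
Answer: -17574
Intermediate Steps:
x(I) = 7*I
A(N, Y) = -153 + N² + Y² (A(N, Y) = (N² + Y²) - 153 = -153 + N² + Y²)
A(103 - 46, x(-5)) - 21895 = (-153 + (103 - 46)² + (7*(-5))²) - 21895 = (-153 + 57² + (-35)²) - 21895 = (-153 + 3249 + 1225) - 21895 = 4321 - 21895 = -17574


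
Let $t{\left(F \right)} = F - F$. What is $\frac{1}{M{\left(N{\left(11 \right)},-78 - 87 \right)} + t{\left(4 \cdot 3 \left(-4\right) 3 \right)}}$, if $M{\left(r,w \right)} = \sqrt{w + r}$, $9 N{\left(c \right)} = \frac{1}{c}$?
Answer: $- \frac{3 i \sqrt{179674}}{16334} \approx - 0.077852 i$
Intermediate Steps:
$N{\left(c \right)} = \frac{1}{9 c}$
$M{\left(r,w \right)} = \sqrt{r + w}$
$t{\left(F \right)} = 0$
$\frac{1}{M{\left(N{\left(11 \right)},-78 - 87 \right)} + t{\left(4 \cdot 3 \left(-4\right) 3 \right)}} = \frac{1}{\sqrt{\frac{1}{9 \cdot 11} - 165} + 0} = \frac{1}{\sqrt{\frac{1}{9} \cdot \frac{1}{11} - 165} + 0} = \frac{1}{\sqrt{\frac{1}{99} - 165} + 0} = \frac{1}{\sqrt{- \frac{16334}{99}} + 0} = \frac{1}{\frac{i \sqrt{179674}}{33} + 0} = \frac{1}{\frac{1}{33} i \sqrt{179674}} = - \frac{3 i \sqrt{179674}}{16334}$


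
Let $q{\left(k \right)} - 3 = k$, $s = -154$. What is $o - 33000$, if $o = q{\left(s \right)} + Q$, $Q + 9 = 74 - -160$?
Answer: $-32926$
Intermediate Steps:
$Q = 225$ ($Q = -9 + \left(74 - -160\right) = -9 + \left(74 + 160\right) = -9 + 234 = 225$)
$q{\left(k \right)} = 3 + k$
$o = 74$ ($o = \left(3 - 154\right) + 225 = -151 + 225 = 74$)
$o - 33000 = 74 - 33000 = -32926$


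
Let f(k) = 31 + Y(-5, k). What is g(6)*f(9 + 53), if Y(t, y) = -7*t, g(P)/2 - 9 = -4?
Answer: 660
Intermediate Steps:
g(P) = 10 (g(P) = 18 + 2*(-4) = 18 - 8 = 10)
f(k) = 66 (f(k) = 31 - 7*(-5) = 31 + 35 = 66)
g(6)*f(9 + 53) = 10*66 = 660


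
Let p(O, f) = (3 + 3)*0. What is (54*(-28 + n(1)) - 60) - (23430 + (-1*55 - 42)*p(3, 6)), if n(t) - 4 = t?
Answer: -24732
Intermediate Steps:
n(t) = 4 + t
p(O, f) = 0 (p(O, f) = 6*0 = 0)
(54*(-28 + n(1)) - 60) - (23430 + (-1*55 - 42)*p(3, 6)) = (54*(-28 + (4 + 1)) - 60) - (23430 + (-1*55 - 42)*0) = (54*(-28 + 5) - 60) - (23430 + (-55 - 42)*0) = (54*(-23) - 60) - (23430 - 97*0) = (-1242 - 60) - (23430 + 0) = -1302 - 1*23430 = -1302 - 23430 = -24732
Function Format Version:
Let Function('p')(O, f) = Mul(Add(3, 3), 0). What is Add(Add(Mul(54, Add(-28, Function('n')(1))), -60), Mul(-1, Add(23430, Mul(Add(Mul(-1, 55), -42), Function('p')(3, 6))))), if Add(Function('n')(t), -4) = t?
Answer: -24732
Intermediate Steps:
Function('n')(t) = Add(4, t)
Function('p')(O, f) = 0 (Function('p')(O, f) = Mul(6, 0) = 0)
Add(Add(Mul(54, Add(-28, Function('n')(1))), -60), Mul(-1, Add(23430, Mul(Add(Mul(-1, 55), -42), Function('p')(3, 6))))) = Add(Add(Mul(54, Add(-28, Add(4, 1))), -60), Mul(-1, Add(23430, Mul(Add(Mul(-1, 55), -42), 0)))) = Add(Add(Mul(54, Add(-28, 5)), -60), Mul(-1, Add(23430, Mul(Add(-55, -42), 0)))) = Add(Add(Mul(54, -23), -60), Mul(-1, Add(23430, Mul(-97, 0)))) = Add(Add(-1242, -60), Mul(-1, Add(23430, 0))) = Add(-1302, Mul(-1, 23430)) = Add(-1302, -23430) = -24732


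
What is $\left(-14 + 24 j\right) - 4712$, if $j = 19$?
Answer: $-4270$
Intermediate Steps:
$\left(-14 + 24 j\right) - 4712 = \left(-14 + 24 \cdot 19\right) - 4712 = \left(-14 + 456\right) - 4712 = 442 - 4712 = -4270$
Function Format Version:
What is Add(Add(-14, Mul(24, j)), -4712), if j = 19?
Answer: -4270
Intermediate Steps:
Add(Add(-14, Mul(24, j)), -4712) = Add(Add(-14, Mul(24, 19)), -4712) = Add(Add(-14, 456), -4712) = Add(442, -4712) = -4270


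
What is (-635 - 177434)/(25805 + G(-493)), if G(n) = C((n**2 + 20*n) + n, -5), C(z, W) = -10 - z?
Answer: 178069/206901 ≈ 0.86065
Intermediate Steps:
G(n) = -10 - n**2 - 21*n (G(n) = -10 - ((n**2 + 20*n) + n) = -10 - (n**2 + 21*n) = -10 + (-n**2 - 21*n) = -10 - n**2 - 21*n)
(-635 - 177434)/(25805 + G(-493)) = (-635 - 177434)/(25805 + (-10 - 1*(-493)*(21 - 493))) = -178069/(25805 + (-10 - 1*(-493)*(-472))) = -178069/(25805 + (-10 - 232696)) = -178069/(25805 - 232706) = -178069/(-206901) = -178069*(-1/206901) = 178069/206901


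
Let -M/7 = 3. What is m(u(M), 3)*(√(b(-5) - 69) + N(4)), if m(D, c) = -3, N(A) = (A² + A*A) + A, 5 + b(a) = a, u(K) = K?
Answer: -108 - 3*I*√79 ≈ -108.0 - 26.665*I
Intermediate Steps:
M = -21 (M = -7*3 = -21)
b(a) = -5 + a
N(A) = A + 2*A² (N(A) = (A² + A²) + A = 2*A² + A = A + 2*A²)
m(u(M), 3)*(√(b(-5) - 69) + N(4)) = -3*(√((-5 - 5) - 69) + 4*(1 + 2*4)) = -3*(√(-10 - 69) + 4*(1 + 8)) = -3*(√(-79) + 4*9) = -3*(I*√79 + 36) = -3*(36 + I*√79) = -108 - 3*I*√79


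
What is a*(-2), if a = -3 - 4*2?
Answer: 22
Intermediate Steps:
a = -11 (a = -3 - 8 = -11)
a*(-2) = -11*(-2) = 22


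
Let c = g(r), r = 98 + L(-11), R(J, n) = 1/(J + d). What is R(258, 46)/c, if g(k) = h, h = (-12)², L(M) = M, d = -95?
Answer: 1/23472 ≈ 4.2604e-5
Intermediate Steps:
R(J, n) = 1/(-95 + J) (R(J, n) = 1/(J - 95) = 1/(-95 + J))
r = 87 (r = 98 - 11 = 87)
h = 144
g(k) = 144
c = 144
R(258, 46)/c = 1/((-95 + 258)*144) = (1/144)/163 = (1/163)*(1/144) = 1/23472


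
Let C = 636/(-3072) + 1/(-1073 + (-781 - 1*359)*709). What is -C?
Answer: 83158157/401668352 ≈ 0.20703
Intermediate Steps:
C = -83158157/401668352 (C = 636*(-1/3072) + (1/709)/(-1073 + (-781 - 359)) = -53/256 + (1/709)/(-1073 - 1140) = -53/256 + (1/709)/(-2213) = -53/256 - 1/2213*1/709 = -53/256 - 1/1569017 = -83158157/401668352 ≈ -0.20703)
-C = -1*(-83158157/401668352) = 83158157/401668352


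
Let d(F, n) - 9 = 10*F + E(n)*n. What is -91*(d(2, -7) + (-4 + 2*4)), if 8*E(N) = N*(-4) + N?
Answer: -10647/8 ≈ -1330.9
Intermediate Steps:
E(N) = -3*N/8 (E(N) = (N*(-4) + N)/8 = (-4*N + N)/8 = (-3*N)/8 = -3*N/8)
d(F, n) = 9 + 10*F - 3*n²/8 (d(F, n) = 9 + (10*F + (-3*n/8)*n) = 9 + (10*F - 3*n²/8) = 9 + 10*F - 3*n²/8)
-91*(d(2, -7) + (-4 + 2*4)) = -91*((9 + 10*2 - 3/8*(-7)²) + (-4 + 2*4)) = -91*((9 + 20 - 3/8*49) + (-4 + 8)) = -91*((9 + 20 - 147/8) + 4) = -91*(85/8 + 4) = -91*117/8 = -10647/8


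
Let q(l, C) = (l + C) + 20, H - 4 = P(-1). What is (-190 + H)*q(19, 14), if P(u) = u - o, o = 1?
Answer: -9964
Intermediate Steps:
P(u) = -1 + u (P(u) = u - 1*1 = u - 1 = -1 + u)
H = 2 (H = 4 + (-1 - 1) = 4 - 2 = 2)
q(l, C) = 20 + C + l (q(l, C) = (C + l) + 20 = 20 + C + l)
(-190 + H)*q(19, 14) = (-190 + 2)*(20 + 14 + 19) = -188*53 = -9964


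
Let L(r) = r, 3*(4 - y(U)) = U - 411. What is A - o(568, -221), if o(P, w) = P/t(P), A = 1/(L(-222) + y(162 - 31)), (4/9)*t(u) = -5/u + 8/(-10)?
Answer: 2413165501/7731702 ≈ 312.11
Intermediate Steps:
y(U) = 141 - U/3 (y(U) = 4 - (U - 411)/3 = 4 - (-411 + U)/3 = 4 + (137 - U/3) = 141 - U/3)
t(u) = -9/5 - 45/(4*u) (t(u) = 9*(-5/u + 8/(-10))/4 = 9*(-5/u + 8*(-1/10))/4 = 9*(-5/u - 4/5)/4 = 9*(-4/5 - 5/u)/4 = -9/5 - 45/(4*u))
A = -3/374 (A = 1/(-222 + (141 - (162 - 31)/3)) = 1/(-222 + (141 - 1/3*131)) = 1/(-222 + (141 - 131/3)) = 1/(-222 + 292/3) = 1/(-374/3) = -3/374 ≈ -0.0080214)
o(P, w) = 20*P**2/(9*(-25 - 4*P)) (o(P, w) = P/((9*(-25 - 4*P)/(20*P))) = P*(20*P/(9*(-25 - 4*P))) = 20*P**2/(9*(-25 - 4*P)))
A - o(568, -221) = -3/374 - (-20)*568**2/(225 + 36*568) = -3/374 - (-20)*322624/(225 + 20448) = -3/374 - (-20)*322624/20673 = -3/374 - 1*(-6452480/20673) = -3/374 + 6452480/20673 = 2413165501/7731702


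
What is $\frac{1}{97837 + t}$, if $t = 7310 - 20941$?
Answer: $\frac{1}{84206} \approx 1.1876 \cdot 10^{-5}$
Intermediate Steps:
$t = -13631$ ($t = 7310 - 20941 = -13631$)
$\frac{1}{97837 + t} = \frac{1}{97837 - 13631} = \frac{1}{84206}$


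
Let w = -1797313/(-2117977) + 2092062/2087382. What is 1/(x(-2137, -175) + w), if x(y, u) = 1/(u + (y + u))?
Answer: 1832515718945703/3390958324457161 ≈ 0.54041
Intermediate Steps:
x(y, u) = 1/(y + 2*u) (x(y, u) = 1/(u + (u + y)) = 1/(y + 2*u))
w = 1363769667190/736837844369 (w = -1797313*(-1/2117977) + 2092062*(1/2087382) = 1797313/2117977 + 348677/347897 = 1363769667190/736837844369 ≈ 1.8508)
1/(x(-2137, -175) + w) = 1/(1/(-2137 + 2*(-175)) + 1363769667190/736837844369) = 1/(1/(-2137 - 350) + 1363769667190/736837844369) = 1/(1/(-2487) + 1363769667190/736837844369) = 1/(-1/2487 + 1363769667190/736837844369) = 1/(3390958324457161/1832515718945703) = 1832515718945703/3390958324457161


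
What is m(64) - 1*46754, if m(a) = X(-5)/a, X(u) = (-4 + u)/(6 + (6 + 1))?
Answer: -38899337/832 ≈ -46754.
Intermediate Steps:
X(u) = -4/13 + u/13 (X(u) = (-4 + u)/(6 + 7) = (-4 + u)/13 = (-4 + u)*(1/13) = -4/13 + u/13)
m(a) = -9/(13*a) (m(a) = (-4/13 + (1/13)*(-5))/a = (-4/13 - 5/13)/a = -9/(13*a))
m(64) - 1*46754 = -9/13/64 - 1*46754 = -9/13*1/64 - 46754 = -9/832 - 46754 = -38899337/832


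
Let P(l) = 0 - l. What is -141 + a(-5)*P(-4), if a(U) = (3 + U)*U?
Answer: -101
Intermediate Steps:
P(l) = -l
a(U) = U*(3 + U)
-141 + a(-5)*P(-4) = -141 + (-5*(3 - 5))*(-1*(-4)) = -141 - 5*(-2)*4 = -141 + 10*4 = -141 + 40 = -101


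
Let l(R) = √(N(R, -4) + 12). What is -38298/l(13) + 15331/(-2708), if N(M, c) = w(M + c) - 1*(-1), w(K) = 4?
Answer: -15331/2708 - 38298*√17/17 ≈ -9294.3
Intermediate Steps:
N(M, c) = 5 (N(M, c) = 4 - 1*(-1) = 4 + 1 = 5)
l(R) = √17 (l(R) = √(5 + 12) = √17)
-38298/l(13) + 15331/(-2708) = -38298*√17/17 + 15331/(-2708) = -38298*√17/17 + 15331*(-1/2708) = -38298*√17/17 - 15331/2708 = -15331/2708 - 38298*√17/17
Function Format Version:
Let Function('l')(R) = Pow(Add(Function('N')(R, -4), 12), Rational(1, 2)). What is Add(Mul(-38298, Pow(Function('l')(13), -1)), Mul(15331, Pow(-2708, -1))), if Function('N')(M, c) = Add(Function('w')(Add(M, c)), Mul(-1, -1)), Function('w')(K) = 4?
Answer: Add(Rational(-15331, 2708), Mul(Rational(-38298, 17), Pow(17, Rational(1, 2)))) ≈ -9294.3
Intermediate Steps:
Function('N')(M, c) = 5 (Function('N')(M, c) = Add(4, Mul(-1, -1)) = Add(4, 1) = 5)
Function('l')(R) = Pow(17, Rational(1, 2)) (Function('l')(R) = Pow(Add(5, 12), Rational(1, 2)) = Pow(17, Rational(1, 2)))
Add(Mul(-38298, Pow(Function('l')(13), -1)), Mul(15331, Pow(-2708, -1))) = Add(Mul(-38298, Pow(Pow(17, Rational(1, 2)), -1)), Mul(15331, Pow(-2708, -1))) = Add(Mul(-38298, Mul(Rational(1, 17), Pow(17, Rational(1, 2)))), Mul(15331, Rational(-1, 2708))) = Add(Mul(Rational(-38298, 17), Pow(17, Rational(1, 2))), Rational(-15331, 2708)) = Add(Rational(-15331, 2708), Mul(Rational(-38298, 17), Pow(17, Rational(1, 2))))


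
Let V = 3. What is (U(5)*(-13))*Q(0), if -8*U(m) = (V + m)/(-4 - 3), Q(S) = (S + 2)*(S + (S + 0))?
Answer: 0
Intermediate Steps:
Q(S) = 2*S*(2 + S) (Q(S) = (2 + S)*(S + S) = (2 + S)*(2*S) = 2*S*(2 + S))
U(m) = 3/56 + m/56 (U(m) = -(3 + m)/(8*(-4 - 3)) = -(3 + m)/(8*(-7)) = -(3 + m)*(-1)/(8*7) = -(-3/7 - m/7)/8 = 3/56 + m/56)
(U(5)*(-13))*Q(0) = ((3/56 + (1/56)*5)*(-13))*(2*0*(2 + 0)) = ((3/56 + 5/56)*(-13))*(2*0*2) = ((1/7)*(-13))*0 = -13/7*0 = 0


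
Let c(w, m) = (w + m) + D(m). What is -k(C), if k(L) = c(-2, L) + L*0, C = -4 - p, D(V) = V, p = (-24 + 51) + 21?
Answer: 106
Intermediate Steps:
p = 48 (p = 27 + 21 = 48)
c(w, m) = w + 2*m (c(w, m) = (w + m) + m = (m + w) + m = w + 2*m)
C = -52 (C = -4 - 1*48 = -4 - 48 = -52)
k(L) = -2 + 2*L (k(L) = (-2 + 2*L) + L*0 = (-2 + 2*L) + 0 = -2 + 2*L)
-k(C) = -(-2 + 2*(-52)) = -(-2 - 104) = -1*(-106) = 106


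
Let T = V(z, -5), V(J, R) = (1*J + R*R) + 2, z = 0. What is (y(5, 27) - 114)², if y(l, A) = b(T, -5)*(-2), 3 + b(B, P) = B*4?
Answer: 104976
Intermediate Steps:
V(J, R) = 2 + J + R² (V(J, R) = (J + R²) + 2 = 2 + J + R²)
T = 27 (T = 2 + 0 + (-5)² = 2 + 0 + 25 = 27)
b(B, P) = -3 + 4*B (b(B, P) = -3 + B*4 = -3 + 4*B)
y(l, A) = -210 (y(l, A) = (-3 + 4*27)*(-2) = (-3 + 108)*(-2) = 105*(-2) = -210)
(y(5, 27) - 114)² = (-210 - 114)² = (-324)² = 104976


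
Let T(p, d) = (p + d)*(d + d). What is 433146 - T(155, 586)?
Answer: -435306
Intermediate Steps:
T(p, d) = 2*d*(d + p) (T(p, d) = (d + p)*(2*d) = 2*d*(d + p))
433146 - T(155, 586) = 433146 - 2*586*(586 + 155) = 433146 - 2*586*741 = 433146 - 1*868452 = 433146 - 868452 = -435306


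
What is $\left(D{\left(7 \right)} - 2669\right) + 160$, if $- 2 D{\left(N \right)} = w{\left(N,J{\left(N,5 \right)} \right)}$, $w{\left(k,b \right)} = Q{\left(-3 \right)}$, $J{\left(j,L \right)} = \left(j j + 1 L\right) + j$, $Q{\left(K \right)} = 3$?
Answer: $- \frac{5021}{2} \approx -2510.5$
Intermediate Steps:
$J{\left(j,L \right)} = L + j + j^{2}$ ($J{\left(j,L \right)} = \left(j^{2} + L\right) + j = \left(L + j^{2}\right) + j = L + j + j^{2}$)
$w{\left(k,b \right)} = 3$
$D{\left(N \right)} = - \frac{3}{2}$ ($D{\left(N \right)} = \left(- \frac{1}{2}\right) 3 = - \frac{3}{2}$)
$\left(D{\left(7 \right)} - 2669\right) + 160 = \left(- \frac{3}{2} - 2669\right) + 160 = - \frac{5341}{2} + 160 = - \frac{5021}{2}$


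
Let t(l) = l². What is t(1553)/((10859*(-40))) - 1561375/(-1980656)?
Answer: -512345640213/107539717520 ≈ -4.7642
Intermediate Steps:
t(1553)/((10859*(-40))) - 1561375/(-1980656) = 1553²/((10859*(-40))) - 1561375/(-1980656) = 2411809/(-434360) - 1561375*(-1/1980656) = 2411809*(-1/434360) + 1561375/1980656 = -2411809/434360 + 1561375/1980656 = -512345640213/107539717520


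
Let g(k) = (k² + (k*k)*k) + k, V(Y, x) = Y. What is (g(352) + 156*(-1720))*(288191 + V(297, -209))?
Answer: 12540614902272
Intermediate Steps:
g(k) = k + k² + k³ (g(k) = (k² + k²*k) + k = (k² + k³) + k = k + k² + k³)
(g(352) + 156*(-1720))*(288191 + V(297, -209)) = (352*(1 + 352 + 352²) + 156*(-1720))*(288191 + 297) = (352*(1 + 352 + 123904) - 268320)*288488 = (352*124257 - 268320)*288488 = (43738464 - 268320)*288488 = 43470144*288488 = 12540614902272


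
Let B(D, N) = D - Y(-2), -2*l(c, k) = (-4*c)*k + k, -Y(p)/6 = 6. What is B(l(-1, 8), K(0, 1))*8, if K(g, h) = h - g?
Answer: 128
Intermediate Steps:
Y(p) = -36 (Y(p) = -6*6 = -36)
l(c, k) = -k/2 + 2*c*k (l(c, k) = -((-4*c)*k + k)/2 = -(-4*c*k + k)/2 = -(k - 4*c*k)/2 = -k/2 + 2*c*k)
B(D, N) = 36 + D (B(D, N) = D - 1*(-36) = D + 36 = 36 + D)
B(l(-1, 8), K(0, 1))*8 = (36 + (1/2)*8*(-1 + 4*(-1)))*8 = (36 + (1/2)*8*(-1 - 4))*8 = (36 + (1/2)*8*(-5))*8 = (36 - 20)*8 = 16*8 = 128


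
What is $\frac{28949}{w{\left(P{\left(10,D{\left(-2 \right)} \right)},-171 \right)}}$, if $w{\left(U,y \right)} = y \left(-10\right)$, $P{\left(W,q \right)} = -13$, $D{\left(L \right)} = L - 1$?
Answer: $\frac{28949}{1710} \approx 16.929$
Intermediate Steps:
$D{\left(L \right)} = -1 + L$
$w{\left(U,y \right)} = - 10 y$
$\frac{28949}{w{\left(P{\left(10,D{\left(-2 \right)} \right)},-171 \right)}} = \frac{28949}{\left(-10\right) \left(-171\right)} = \frac{28949}{1710}$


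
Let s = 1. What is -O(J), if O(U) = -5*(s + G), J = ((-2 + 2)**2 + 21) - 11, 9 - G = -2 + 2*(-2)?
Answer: 80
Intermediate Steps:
G = 15 (G = 9 - (-2 + 2*(-2)) = 9 - (-2 - 4) = 9 - 1*(-6) = 9 + 6 = 15)
J = 10 (J = (0**2 + 21) - 11 = (0 + 21) - 11 = 21 - 11 = 10)
O(U) = -80 (O(U) = -5*(1 + 15) = -5*16 = -80)
-O(J) = -1*(-80) = 80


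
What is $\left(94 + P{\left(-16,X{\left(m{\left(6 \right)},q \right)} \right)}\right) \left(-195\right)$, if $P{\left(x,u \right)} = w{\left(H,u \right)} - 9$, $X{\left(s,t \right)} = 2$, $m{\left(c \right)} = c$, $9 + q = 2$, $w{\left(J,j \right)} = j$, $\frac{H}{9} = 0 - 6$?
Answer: $-16965$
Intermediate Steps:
$H = -54$ ($H = 9 \left(0 - 6\right) = 9 \left(-6\right) = -54$)
$q = -7$ ($q = -9 + 2 = -7$)
$P{\left(x,u \right)} = -9 + u$ ($P{\left(x,u \right)} = u - 9 = -9 + u$)
$\left(94 + P{\left(-16,X{\left(m{\left(6 \right)},q \right)} \right)}\right) \left(-195\right) = \left(94 + \left(-9 + 2\right)\right) \left(-195\right) = \left(94 - 7\right) \left(-195\right) = 87 \left(-195\right) = -16965$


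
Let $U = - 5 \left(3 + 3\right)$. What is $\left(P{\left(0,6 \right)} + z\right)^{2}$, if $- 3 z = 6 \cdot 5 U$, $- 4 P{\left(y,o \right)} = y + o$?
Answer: $\frac{356409}{4} \approx 89102.0$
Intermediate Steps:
$P{\left(y,o \right)} = - \frac{o}{4} - \frac{y}{4}$ ($P{\left(y,o \right)} = - \frac{y + o}{4} = - \frac{o + y}{4} = - \frac{o}{4} - \frac{y}{4}$)
$U = -30$ ($U = \left(-5\right) 6 = -30$)
$z = 300$ ($z = - \frac{6 \cdot 5 \left(-30\right)}{3} = - \frac{30 \left(-30\right)}{3} = \left(- \frac{1}{3}\right) \left(-900\right) = 300$)
$\left(P{\left(0,6 \right)} + z\right)^{2} = \left(\left(\left(- \frac{1}{4}\right) 6 - 0\right) + 300\right)^{2} = \left(\left(- \frac{3}{2} + 0\right) + 300\right)^{2} = \left(- \frac{3}{2} + 300\right)^{2} = \left(\frac{597}{2}\right)^{2} = \frac{356409}{4}$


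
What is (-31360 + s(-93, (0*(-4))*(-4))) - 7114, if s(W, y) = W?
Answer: -38567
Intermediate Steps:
(-31360 + s(-93, (0*(-4))*(-4))) - 7114 = (-31360 - 93) - 7114 = -31453 - 7114 = -38567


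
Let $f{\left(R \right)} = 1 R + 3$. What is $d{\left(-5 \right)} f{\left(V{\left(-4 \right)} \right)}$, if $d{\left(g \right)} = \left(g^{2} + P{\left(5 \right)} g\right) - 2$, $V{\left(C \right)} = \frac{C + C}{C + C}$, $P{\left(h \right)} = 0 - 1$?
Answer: $112$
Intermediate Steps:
$P{\left(h \right)} = -1$
$V{\left(C \right)} = 1$ ($V{\left(C \right)} = \frac{2 C}{2 C} = 2 C \frac{1}{2 C} = 1$)
$f{\left(R \right)} = 3 + R$ ($f{\left(R \right)} = R + 3 = 3 + R$)
$d{\left(g \right)} = -2 + g^{2} - g$ ($d{\left(g \right)} = \left(g^{2} - g\right) - 2 = -2 + g^{2} - g$)
$d{\left(-5 \right)} f{\left(V{\left(-4 \right)} \right)} = \left(-2 + \left(-5\right)^{2} - -5\right) \left(3 + 1\right) = \left(-2 + 25 + 5\right) 4 = 28 \cdot 4 = 112$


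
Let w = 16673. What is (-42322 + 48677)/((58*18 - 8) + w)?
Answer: 6355/17709 ≈ 0.35886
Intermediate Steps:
(-42322 + 48677)/((58*18 - 8) + w) = (-42322 + 48677)/((58*18 - 8) + 16673) = 6355/((1044 - 8) + 16673) = 6355/(1036 + 16673) = 6355/17709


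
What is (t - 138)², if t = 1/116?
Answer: 256224049/13456 ≈ 19042.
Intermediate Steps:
t = 1/116 ≈ 0.0086207
(t - 138)² = (1/116 - 138)² = (-16007/116)² = 256224049/13456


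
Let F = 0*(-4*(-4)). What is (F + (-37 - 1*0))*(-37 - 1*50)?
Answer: 3219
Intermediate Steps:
F = 0 (F = 0*16 = 0)
(F + (-37 - 1*0))*(-37 - 1*50) = (0 + (-37 - 1*0))*(-37 - 1*50) = (0 + (-37 + 0))*(-37 - 50) = (0 - 37)*(-87) = -37*(-87) = 3219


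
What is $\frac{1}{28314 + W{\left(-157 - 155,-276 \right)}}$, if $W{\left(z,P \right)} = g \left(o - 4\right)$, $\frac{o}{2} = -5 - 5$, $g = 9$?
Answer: $\frac{1}{28098} \approx 3.559 \cdot 10^{-5}$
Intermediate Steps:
$o = -20$ ($o = 2 \left(-5 - 5\right) = 2 \left(-10\right) = -20$)
$W{\left(z,P \right)} = -216$ ($W{\left(z,P \right)} = 9 \left(-20 - 4\right) = 9 \left(-24\right) = -216$)
$\frac{1}{28314 + W{\left(-157 - 155,-276 \right)}} = \frac{1}{28314 - 216} = \frac{1}{28098}$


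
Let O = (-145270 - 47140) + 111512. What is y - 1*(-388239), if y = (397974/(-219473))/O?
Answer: 1148859168074030/2959154459 ≈ 3.8824e+5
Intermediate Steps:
O = -80898 (O = -192410 + 111512 = -80898)
y = 66329/2959154459 (y = (397974/(-219473))/(-80898) = (397974*(-1/219473))*(-1/80898) = -397974/219473*(-1/80898) = 66329/2959154459 ≈ 2.2415e-5)
y - 1*(-388239) = 66329/2959154459 - 1*(-388239) = 66329/2959154459 + 388239 = 1148859168074030/2959154459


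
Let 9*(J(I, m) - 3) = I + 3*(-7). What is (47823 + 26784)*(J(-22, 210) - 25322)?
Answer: -5667993266/3 ≈ -1.8893e+9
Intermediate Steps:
J(I, m) = 2/3 + I/9 (J(I, m) = 3 + (I + 3*(-7))/9 = 3 + (I - 21)/9 = 3 + (-21 + I)/9 = 3 + (-7/3 + I/9) = 2/3 + I/9)
(47823 + 26784)*(J(-22, 210) - 25322) = (47823 + 26784)*((2/3 + (1/9)*(-22)) - 25322) = 74607*((2/3 - 22/9) - 25322) = 74607*(-16/9 - 25322) = 74607*(-227914/9) = -5667993266/3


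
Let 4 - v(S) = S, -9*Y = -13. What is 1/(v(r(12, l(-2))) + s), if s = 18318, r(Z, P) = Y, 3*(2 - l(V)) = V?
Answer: 9/164885 ≈ 5.4583e-5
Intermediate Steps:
Y = 13/9 (Y = -⅑*(-13) = 13/9 ≈ 1.4444)
l(V) = 2 - V/3
r(Z, P) = 13/9
v(S) = 4 - S
1/(v(r(12, l(-2))) + s) = 1/((4 - 1*13/9) + 18318) = 1/((4 - 13/9) + 18318) = 1/(23/9 + 18318) = 1/(164885/9) = 9/164885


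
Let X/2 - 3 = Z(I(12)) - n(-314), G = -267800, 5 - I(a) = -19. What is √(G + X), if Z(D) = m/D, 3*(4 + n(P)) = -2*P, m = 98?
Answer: 11*I*√8866/2 ≈ 517.88*I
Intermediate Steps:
I(a) = 24 (I(a) = 5 - 1*(-19) = 5 + 19 = 24)
n(P) = -4 - 2*P/3 (n(P) = -4 + (-2*P)/3 = -4 - 2*P/3)
Z(D) = 98/D
X = -793/2 (X = 6 + 2*(98/24 - (-4 - ⅔*(-314))) = 6 + 2*(98*(1/24) - (-4 + 628/3)) = 6 + 2*(49/12 - 1*616/3) = 6 + 2*(49/12 - 616/3) = 6 + 2*(-805/4) = 6 - 805/2 = -793/2 ≈ -396.50)
√(G + X) = √(-267800 - 793/2) = √(-536393/2) = 11*I*√8866/2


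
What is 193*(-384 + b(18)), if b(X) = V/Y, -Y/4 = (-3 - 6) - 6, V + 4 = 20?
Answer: -1110908/15 ≈ -74061.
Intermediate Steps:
V = 16 (V = -4 + 20 = 16)
Y = 60 (Y = -4*((-3 - 6) - 6) = -4*(-9 - 6) = -4*(-15) = 60)
b(X) = 4/15 (b(X) = 16/60 = 16*(1/60) = 4/15)
193*(-384 + b(18)) = 193*(-384 + 4/15) = 193*(-5756/15) = -1110908/15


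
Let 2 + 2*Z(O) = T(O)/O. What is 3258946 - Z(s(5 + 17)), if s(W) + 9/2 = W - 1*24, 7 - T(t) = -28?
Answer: 42366346/13 ≈ 3.2589e+6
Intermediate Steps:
T(t) = 35 (T(t) = 7 - 1*(-28) = 7 + 28 = 35)
s(W) = -57/2 + W (s(W) = -9/2 + (W - 1*24) = -9/2 + (W - 24) = -9/2 + (-24 + W) = -57/2 + W)
Z(O) = -1 + 35/(2*O) (Z(O) = -1 + (35/O)/2 = -1 + 35/(2*O))
3258946 - Z(s(5 + 17)) = 3258946 - (35/2 - (-57/2 + (5 + 17)))/(-57/2 + (5 + 17)) = 3258946 - (35/2 - (-57/2 + 22))/(-57/2 + 22) = 3258946 - (35/2 - 1*(-13/2))/(-13/2) = 3258946 - (-2)*(35/2 + 13/2)/13 = 3258946 - (-2)*24/13 = 3258946 - 1*(-48/13) = 3258946 + 48/13 = 42366346/13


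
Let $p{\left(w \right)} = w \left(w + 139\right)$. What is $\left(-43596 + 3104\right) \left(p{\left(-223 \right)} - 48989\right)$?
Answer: $1225166444$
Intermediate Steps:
$p{\left(w \right)} = w \left(139 + w\right)$
$\left(-43596 + 3104\right) \left(p{\left(-223 \right)} - 48989\right) = \left(-43596 + 3104\right) \left(- 223 \left(139 - 223\right) - 48989\right) = - 40492 \left(\left(-223\right) \left(-84\right) - 48989\right) = - 40492 \left(18732 - 48989\right) = \left(-40492\right) \left(-30257\right) = 1225166444$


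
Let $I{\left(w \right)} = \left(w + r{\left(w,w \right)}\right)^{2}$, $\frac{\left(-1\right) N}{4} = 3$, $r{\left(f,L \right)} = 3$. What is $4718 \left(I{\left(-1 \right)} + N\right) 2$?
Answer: $-75488$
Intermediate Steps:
$N = -12$ ($N = \left(-4\right) 3 = -12$)
$I{\left(w \right)} = \left(3 + w\right)^{2}$ ($I{\left(w \right)} = \left(w + 3\right)^{2} = \left(3 + w\right)^{2}$)
$4718 \left(I{\left(-1 \right)} + N\right) 2 = 4718 \left(\left(3 - 1\right)^{2} - 12\right) 2 = 4718 \left(2^{2} - 12\right) 2 = 4718 \left(4 - 12\right) 2 = 4718 \left(\left(-8\right) 2\right) = 4718 \left(-16\right) = -75488$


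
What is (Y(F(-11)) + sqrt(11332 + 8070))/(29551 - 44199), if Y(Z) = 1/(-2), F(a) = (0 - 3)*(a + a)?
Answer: 1/29296 - sqrt(19402)/14648 ≈ -0.0094751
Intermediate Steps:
F(a) = -6*a
Y(Z) = -1/2
(Y(F(-11)) + sqrt(11332 + 8070))/(29551 - 44199) = (-1/2 + sqrt(11332 + 8070))/(29551 - 44199) = (-1/2 + sqrt(19402))/(-14648) = (-1/2 + sqrt(19402))*(-1/14648) = 1/29296 - sqrt(19402)/14648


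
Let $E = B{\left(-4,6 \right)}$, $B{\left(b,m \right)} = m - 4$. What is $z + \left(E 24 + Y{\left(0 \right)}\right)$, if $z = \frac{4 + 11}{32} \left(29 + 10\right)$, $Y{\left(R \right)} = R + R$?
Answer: $\frac{2121}{32} \approx 66.281$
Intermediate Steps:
$B{\left(b,m \right)} = -4 + m$
$Y{\left(R \right)} = 2 R$
$E = 2$ ($E = -4 + 6 = 2$)
$z = \frac{585}{32}$ ($z = 15 \cdot \frac{1}{32} \cdot 39 = \frac{15}{32} \cdot 39 = \frac{585}{32} \approx 18.281$)
$z + \left(E 24 + Y{\left(0 \right)}\right) = \frac{585}{32} + \left(2 \cdot 24 + 2 \cdot 0\right) = \frac{585}{32} + \left(48 + 0\right) = \frac{585}{32} + 48 = \frac{2121}{32}$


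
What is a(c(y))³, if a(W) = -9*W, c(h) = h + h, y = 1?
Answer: -5832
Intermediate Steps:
c(h) = 2*h
a(c(y))³ = (-18)³ = -5832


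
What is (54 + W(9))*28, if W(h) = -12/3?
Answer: 1400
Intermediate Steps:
W(h) = -4 (W(h) = -12*1/3 = -4)
(54 + W(9))*28 = (54 - 4)*28 = 50*28 = 1400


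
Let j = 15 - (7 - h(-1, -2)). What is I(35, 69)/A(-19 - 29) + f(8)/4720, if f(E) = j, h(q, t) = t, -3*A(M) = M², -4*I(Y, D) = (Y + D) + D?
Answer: 52187/906240 ≈ 0.057586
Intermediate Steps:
I(Y, D) = -D/2 - Y/4 (I(Y, D) = -((Y + D) + D)/4 = -((D + Y) + D)/4 = -(Y + 2*D)/4 = -D/2 - Y/4)
A(M) = -M²/3
j = 6 (j = 15 - (7 - 1*(-2)) = 15 - (7 + 2) = 15 - 1*9 = 15 - 9 = 6)
f(E) = 6
I(35, 69)/A(-19 - 29) + f(8)/4720 = (-½*69 - ¼*35)/((-(-19 - 29)²/3)) + 6/4720 = (-69/2 - 35/4)/((-⅓*(-48)²)) + 6*(1/4720) = -173/(4*((-⅓*2304))) + 3/2360 = -173/4/(-768) + 3/2360 = -173/4*(-1/768) + 3/2360 = 173/3072 + 3/2360 = 52187/906240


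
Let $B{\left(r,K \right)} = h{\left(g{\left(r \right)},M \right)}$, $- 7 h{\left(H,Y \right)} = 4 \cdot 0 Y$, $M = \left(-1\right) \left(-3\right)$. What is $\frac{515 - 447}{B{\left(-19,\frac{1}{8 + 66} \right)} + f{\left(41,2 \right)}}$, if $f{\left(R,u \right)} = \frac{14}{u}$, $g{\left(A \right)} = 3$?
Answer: $\frac{68}{7} \approx 9.7143$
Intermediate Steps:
$M = 3$
$h{\left(H,Y \right)} = 0$ ($h{\left(H,Y \right)} = - \frac{4 \cdot 0 Y}{7} = - \frac{0 Y}{7} = \left(- \frac{1}{7}\right) 0 = 0$)
$B{\left(r,K \right)} = 0$
$\frac{515 - 447}{B{\left(-19,\frac{1}{8 + 66} \right)} + f{\left(41,2 \right)}} = \frac{515 - 447}{0 + \frac{14}{2}} = \frac{68}{0 + 14 \cdot \frac{1}{2}} = \frac{68}{0 + 7} = \frac{68}{7}$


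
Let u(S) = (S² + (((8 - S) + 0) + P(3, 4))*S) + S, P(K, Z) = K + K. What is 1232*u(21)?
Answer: 388080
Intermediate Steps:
P(K, Z) = 2*K
u(S) = S + S² + S*(14 - S) (u(S) = (S² + (((8 - S) + 0) + 2*3)*S) + S = (S² + ((8 - S) + 6)*S) + S = (S² + (14 - S)*S) + S = (S² + S*(14 - S)) + S = S + S² + S*(14 - S))
1232*u(21) = 1232*(15*21) = 1232*315 = 388080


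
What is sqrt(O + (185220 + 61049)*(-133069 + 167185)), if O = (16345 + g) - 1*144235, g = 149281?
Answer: sqrt(8401734595) ≈ 91661.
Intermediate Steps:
O = 21391 (O = (16345 + 149281) - 1*144235 = 165626 - 144235 = 21391)
sqrt(O + (185220 + 61049)*(-133069 + 167185)) = sqrt(21391 + (185220 + 61049)*(-133069 + 167185)) = sqrt(21391 + 246269*34116) = sqrt(21391 + 8401713204) = sqrt(8401734595)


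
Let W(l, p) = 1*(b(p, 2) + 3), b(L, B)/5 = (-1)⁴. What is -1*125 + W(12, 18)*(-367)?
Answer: -3061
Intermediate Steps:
b(L, B) = 5 (b(L, B) = 5*(-1)⁴ = 5*1 = 5)
W(l, p) = 8 (W(l, p) = 1*(5 + 3) = 1*8 = 8)
-1*125 + W(12, 18)*(-367) = -1*125 + 8*(-367) = -125 - 2936 = -3061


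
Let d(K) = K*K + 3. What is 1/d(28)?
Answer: 1/787 ≈ 0.0012706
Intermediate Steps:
d(K) = 3 + K**2 (d(K) = K**2 + 3 = 3 + K**2)
1/d(28) = 1/(3 + 28**2) = 1/(3 + 784) = 1/787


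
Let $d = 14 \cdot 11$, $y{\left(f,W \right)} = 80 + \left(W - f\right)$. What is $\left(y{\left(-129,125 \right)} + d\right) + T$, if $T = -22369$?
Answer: $-21881$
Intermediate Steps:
$y{\left(f,W \right)} = 80 + W - f$
$d = 154$
$\left(y{\left(-129,125 \right)} + d\right) + T = \left(\left(80 + 125 - -129\right) + 154\right) - 22369 = \left(\left(80 + 125 + 129\right) + 154\right) - 22369 = \left(334 + 154\right) - 22369 = 488 - 22369 = -21881$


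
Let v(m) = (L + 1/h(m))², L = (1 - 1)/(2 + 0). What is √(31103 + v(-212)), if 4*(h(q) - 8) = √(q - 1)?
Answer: √((25224549 + 1990592*I*√213)/(811 + 64*I*√213)) ≈ 176.36 - 0.e-5*I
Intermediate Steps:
h(q) = 8 + √(-1 + q)/4 (h(q) = 8 + √(q - 1)/4 = 8 + √(-1 + q)/4)
L = 0 (L = 0/2 = 0*(½) = 0)
v(m) = (8 + √(-1 + m)/4)⁻² (v(m) = (0 + 1/(8 + √(-1 + m)/4))² = (1/(8 + √(-1 + m)/4))² = (8 + √(-1 + m)/4)⁻²)
√(31103 + v(-212)) = √(31103 + 16/(32 + √(-1 - 212))²) = √(31103 + 16/(32 + √(-213))²) = √(31103 + 16/(32 + I*√213)²)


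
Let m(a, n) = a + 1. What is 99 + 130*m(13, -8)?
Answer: 1919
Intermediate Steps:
m(a, n) = 1 + a
99 + 130*m(13, -8) = 99 + 130*(1 + 13) = 99 + 130*14 = 99 + 1820 = 1919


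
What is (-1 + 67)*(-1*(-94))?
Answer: 6204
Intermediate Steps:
(-1 + 67)*(-1*(-94)) = 66*94 = 6204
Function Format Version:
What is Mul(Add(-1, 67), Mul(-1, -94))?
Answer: 6204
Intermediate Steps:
Mul(Add(-1, 67), Mul(-1, -94)) = Mul(66, 94) = 6204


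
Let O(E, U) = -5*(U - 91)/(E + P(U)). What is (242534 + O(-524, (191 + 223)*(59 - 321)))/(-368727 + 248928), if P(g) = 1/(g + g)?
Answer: -5490434183638/2723617446507 ≈ -2.0159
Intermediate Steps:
P(g) = 1/(2*g)
O(E, U) = -5*(-91 + U)/(E + 1/(2*U)) (O(E, U) = -5*(U - 91)/(E + 1/(2*U)) = -5*(-91 + U)/(E + 1/(2*U)))
(242534 + O(-524, (191 + 223)*(59 - 321)))/(-368727 + 248928) = (242534 + 10*((191 + 223)*(59 - 321))*(91 - (191 + 223)*(59 - 321))/(1 + 2*(-524)*((191 + 223)*(59 - 321))))/(-368727 + 248928) = (242534 + 10*(414*(-262))*(91 - 414*(-262))/(1 + 2*(-524)*(414*(-262))))/(-119799) = (242534 + 10*(-108468)*(91 - 1*(-108468))/(1 + 2*(-524)*(-108468)))*(-1/119799) = (242534 + 10*(-108468)*(91 + 108468)/(1 + 113674464))*(-1/119799) = (242534 + 10*(-108468)*108559/113674465)*(-1/119799) = (242534 + 10*(-108468)*(1/113674465)*108559)*(-1/119799) = (242534 - 23550355224/22734893)*(-1/119799) = (5490434183638/22734893)*(-1/119799) = -5490434183638/2723617446507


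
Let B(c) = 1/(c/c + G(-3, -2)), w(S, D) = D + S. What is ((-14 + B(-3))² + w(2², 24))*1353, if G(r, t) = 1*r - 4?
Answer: 3713083/12 ≈ 3.0942e+5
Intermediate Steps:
G(r, t) = -4 + r (G(r, t) = r - 4 = -4 + r)
B(c) = -⅙ (B(c) = 1/(c/c + (-4 - 3)) = 1/(1 - 7) = 1/(-6) = -⅙)
((-14 + B(-3))² + w(2², 24))*1353 = ((-14 - ⅙)² + (24 + 2²))*1353 = ((-85/6)² + (24 + 4))*1353 = (7225/36 + 28)*1353 = (8233/36)*1353 = 3713083/12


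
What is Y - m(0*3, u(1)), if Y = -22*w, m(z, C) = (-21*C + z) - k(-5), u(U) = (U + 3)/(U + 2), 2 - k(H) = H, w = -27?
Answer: 629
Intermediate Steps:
k(H) = 2 - H
u(U) = (3 + U)/(2 + U)
m(z, C) = -7 + z - 21*C (m(z, C) = (-21*C + z) - (2 - 1*(-5)) = (z - 21*C) - (2 + 5) = (z - 21*C) - 1*7 = (z - 21*C) - 7 = -7 + z - 21*C)
Y = 594 (Y = -22*(-27) = 594)
Y - m(0*3, u(1)) = 594 - (-7 + 0*3 - 21*(3 + 1)/(2 + 1)) = 594 - (-7 + 0 - 21*4/3) = 594 - (-7 + 0 - 28) = 594 - 1*(-35) = 594 + 35 = 629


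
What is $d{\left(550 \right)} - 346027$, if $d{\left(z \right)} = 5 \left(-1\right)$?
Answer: $-346032$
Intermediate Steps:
$d{\left(z \right)} = -5$
$d{\left(550 \right)} - 346027 = -5 - 346027 = -346032$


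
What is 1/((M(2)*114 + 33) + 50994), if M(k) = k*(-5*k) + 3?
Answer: 1/49089 ≈ 2.0371e-5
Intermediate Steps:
M(k) = 3 - 5*k**2 (M(k) = -5*k**2 + 3 = 3 - 5*k**2)
1/((M(2)*114 + 33) + 50994) = 1/(((3 - 5*2**2)*114 + 33) + 50994) = 1/(((3 - 5*4)*114 + 33) + 50994) = 1/(((3 - 20)*114 + 33) + 50994) = 1/((-17*114 + 33) + 50994) = 1/((-1938 + 33) + 50994) = 1/(-1905 + 50994) = 1/49089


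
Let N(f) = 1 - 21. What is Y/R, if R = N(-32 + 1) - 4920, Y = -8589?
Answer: 8589/4940 ≈ 1.7387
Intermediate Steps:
N(f) = -20
R = -4940 (R = -20 - 4920 = -4940)
Y/R = -8589/(-4940) = -8589*(-1/4940) = 8589/4940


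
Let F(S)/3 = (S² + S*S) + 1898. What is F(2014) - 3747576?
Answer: 20595294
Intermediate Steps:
F(S) = 5694 + 6*S² (F(S) = 3*((S² + S*S) + 1898) = 3*((S² + S²) + 1898) = 3*(2*S² + 1898) = 3*(1898 + 2*S²) = 5694 + 6*S²)
F(2014) - 3747576 = (5694 + 6*2014²) - 3747576 = (5694 + 6*4056196) - 3747576 = (5694 + 24337176) - 3747576 = 24342870 - 3747576 = 20595294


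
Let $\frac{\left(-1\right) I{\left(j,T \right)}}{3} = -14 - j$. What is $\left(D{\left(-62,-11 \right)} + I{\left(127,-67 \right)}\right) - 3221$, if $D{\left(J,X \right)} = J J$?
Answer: $1046$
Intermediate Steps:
$I{\left(j,T \right)} = 42 + 3 j$ ($I{\left(j,T \right)} = - 3 \left(-14 - j\right) = 42 + 3 j$)
$D{\left(J,X \right)} = J^{2}$
$\left(D{\left(-62,-11 \right)} + I{\left(127,-67 \right)}\right) - 3221 = \left(\left(-62\right)^{2} + \left(42 + 3 \cdot 127\right)\right) - 3221 = \left(3844 + \left(42 + 381\right)\right) - 3221 = \left(3844 + 423\right) - 3221 = 4267 - 3221 = 1046$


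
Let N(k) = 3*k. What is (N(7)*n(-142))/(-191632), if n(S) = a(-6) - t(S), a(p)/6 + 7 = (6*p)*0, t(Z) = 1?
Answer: 129/27376 ≈ 0.0047122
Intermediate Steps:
a(p) = -42 (a(p) = -42 + 6*((6*p)*0) = -42 + 6*0 = -42 + 0 = -42)
n(S) = -43 (n(S) = -42 - 1*1 = -42 - 1 = -43)
(N(7)*n(-142))/(-191632) = ((3*7)*(-43))/(-191632) = (21*(-43))*(-1/191632) = -903*(-1/191632) = 129/27376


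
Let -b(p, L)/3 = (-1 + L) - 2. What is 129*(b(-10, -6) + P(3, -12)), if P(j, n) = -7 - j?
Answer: 2193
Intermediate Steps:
b(p, L) = 9 - 3*L (b(p, L) = -3*((-1 + L) - 2) = -3*(-3 + L) = 9 - 3*L)
129*(b(-10, -6) + P(3, -12)) = 129*((9 - 3*(-6)) + (-7 - 1*3)) = 129*((9 + 18) + (-7 - 3)) = 129*(27 - 10) = 129*17 = 2193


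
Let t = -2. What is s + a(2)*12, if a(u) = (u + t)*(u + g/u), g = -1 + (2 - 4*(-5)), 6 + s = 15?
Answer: 9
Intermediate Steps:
s = 9 (s = -6 + 15 = 9)
g = 21 (g = -1 + (2 + 20) = -1 + 22 = 21)
a(u) = (-2 + u)*(u + 21/u) (a(u) = (u - 2)*(u + 21/u) = (-2 + u)*(u + 21/u))
s + a(2)*12 = 9 + (21 + 2**2 - 42/2 - 2*2)*12 = 9 + (21 + 4 - 42*1/2 - 4)*12 = 9 + (21 + 4 - 21 - 4)*12 = 9 + 0*12 = 9 + 0 = 9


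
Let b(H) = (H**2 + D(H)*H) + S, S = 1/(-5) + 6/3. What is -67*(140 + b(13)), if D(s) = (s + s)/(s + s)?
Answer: -108473/5 ≈ -21695.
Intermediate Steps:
D(s) = 1 (D(s) = (2*s)/((2*s)) = (2*s)*(1/(2*s)) = 1)
S = 9/5 (S = 1*(-1/5) + 6*(1/3) = -1/5 + 2 = 9/5 ≈ 1.8000)
b(H) = 9/5 + H + H**2 (b(H) = (H**2 + 1*H) + 9/5 = (H**2 + H) + 9/5 = (H + H**2) + 9/5 = 9/5 + H + H**2)
-67*(140 + b(13)) = -67*(140 + (9/5 + 13 + 13**2)) = -67*(140 + (9/5 + 13 + 169)) = -67*(140 + 919/5) = -67*1619/5 = -108473/5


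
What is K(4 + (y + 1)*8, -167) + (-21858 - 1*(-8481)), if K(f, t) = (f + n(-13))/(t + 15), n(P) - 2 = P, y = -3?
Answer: -2033281/152 ≈ -13377.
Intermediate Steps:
n(P) = 2 + P
K(f, t) = (-11 + f)/(15 + t) (K(f, t) = (f + (2 - 13))/(t + 15) = (f - 11)/(15 + t) = (-11 + f)/(15 + t))
K(4 + (y + 1)*8, -167) + (-21858 - 1*(-8481)) = (-11 + (4 + (-3 + 1)*8))/(15 - 167) + (-21858 - 1*(-8481)) = (-11 + (4 - 2*8))/(-152) + (-21858 + 8481) = -(-11 + (4 - 16))/152 - 13377 = -(-11 - 12)/152 - 13377 = -1/152*(-23) - 13377 = 23/152 - 13377 = -2033281/152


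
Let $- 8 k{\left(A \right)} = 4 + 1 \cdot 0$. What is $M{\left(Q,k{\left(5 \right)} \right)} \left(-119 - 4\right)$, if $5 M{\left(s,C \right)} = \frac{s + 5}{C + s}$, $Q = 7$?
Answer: $- \frac{2952}{65} \approx -45.415$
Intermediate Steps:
$k{\left(A \right)} = - \frac{1}{2}$ ($k{\left(A \right)} = - \frac{4 + 1 \cdot 0}{8} = - \frac{4 + 0}{8} = \left(- \frac{1}{8}\right) 4 = - \frac{1}{2}$)
$M{\left(s,C \right)} = \frac{5 + s}{5 \left(C + s\right)}$ ($M{\left(s,C \right)} = \frac{\left(s + 5\right) \frac{1}{C + s}}{5} = \frac{\left(5 + s\right) \frac{1}{C + s}}{5} = \frac{\frac{1}{C + s} \left(5 + s\right)}{5} = \frac{5 + s}{5 \left(C + s\right)}$)
$M{\left(Q,k{\left(5 \right)} \right)} \left(-119 - 4\right) = \frac{1 + \frac{1}{5} \cdot 7}{- \frac{1}{2} + 7} \left(-119 - 4\right) = \frac{1 + \frac{7}{5}}{\frac{13}{2}} \left(-123\right) = \frac{2}{13} \cdot \frac{12}{5} \left(-123\right) = \frac{24}{65} \left(-123\right) = - \frac{2952}{65}$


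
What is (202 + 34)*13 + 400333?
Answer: 403401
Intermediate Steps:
(202 + 34)*13 + 400333 = 236*13 + 400333 = 3068 + 400333 = 403401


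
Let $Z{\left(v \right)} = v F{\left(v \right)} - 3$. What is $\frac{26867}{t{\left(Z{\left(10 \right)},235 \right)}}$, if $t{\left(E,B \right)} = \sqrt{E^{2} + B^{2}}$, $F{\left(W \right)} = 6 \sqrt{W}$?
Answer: $\frac{26867 \sqrt{2}}{2 \sqrt{45617 - 180 \sqrt{10}}} \approx 89.509$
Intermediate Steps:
$Z{\left(v \right)} = -3 + 6 v^{\frac{3}{2}}$ ($Z{\left(v \right)} = v 6 \sqrt{v} - 3 = 6 v^{\frac{3}{2}} - 3 = -3 + 6 v^{\frac{3}{2}}$)
$t{\left(E,B \right)} = \sqrt{B^{2} + E^{2}}$
$\frac{26867}{t{\left(Z{\left(10 \right)},235 \right)}} = \frac{26867}{\sqrt{235^{2} + \left(-3 + 6 \cdot 10^{\frac{3}{2}}\right)^{2}}} = \frac{26867}{\sqrt{55225 + \left(-3 + 6 \cdot 10 \sqrt{10}\right)^{2}}} = \frac{26867}{\sqrt{55225 + \left(-3 + 60 \sqrt{10}\right)^{2}}}$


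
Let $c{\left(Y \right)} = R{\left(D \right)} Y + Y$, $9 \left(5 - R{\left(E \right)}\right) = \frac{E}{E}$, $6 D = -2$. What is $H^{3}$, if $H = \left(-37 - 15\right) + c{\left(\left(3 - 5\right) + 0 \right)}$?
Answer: $- \frac{189119224}{729} \approx -2.5942 \cdot 10^{5}$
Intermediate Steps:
$D = - \frac{1}{3}$ ($D = \frac{1}{6} \left(-2\right) = - \frac{1}{3} \approx -0.33333$)
$R{\left(E \right)} = \frac{44}{9}$ ($R{\left(E \right)} = 5 - \frac{E \frac{1}{E}}{9} = 5 - \frac{1}{9} = \frac{44}{9}$)
$c{\left(Y \right)} = \frac{53 Y}{9}$ ($c{\left(Y \right)} = \frac{44 Y}{9} + Y = \frac{53 Y}{9}$)
$H = - \frac{574}{9}$ ($H = \left(-37 - 15\right) + \frac{53 \left(\left(3 - 5\right) + 0\right)}{9} = -52 + \frac{53 \left(-2 + 0\right)}{9} = -52 + \frac{53}{9} \left(-2\right) = -52 - \frac{106}{9} = - \frac{574}{9} \approx -63.778$)
$H^{3} = \left(- \frac{574}{9}\right)^{3} = - \frac{189119224}{729}$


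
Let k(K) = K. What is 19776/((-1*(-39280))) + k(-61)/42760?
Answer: 10540321/20995160 ≈ 0.50204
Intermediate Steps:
19776/((-1*(-39280))) + k(-61)/42760 = 19776/((-1*(-39280))) - 61/42760 = 19776/39280 - 61*1/42760 = 19776*(1/39280) - 61/42760 = 1236/2455 - 61/42760 = 10540321/20995160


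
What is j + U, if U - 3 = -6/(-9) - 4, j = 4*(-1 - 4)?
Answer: -61/3 ≈ -20.333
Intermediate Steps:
j = -20 (j = 4*(-5) = -20)
U = -1/3 (U = 3 + (-6/(-9) - 4) = 3 + (-6*(-1/9) - 4) = 3 + (2/3 - 4) = 3 - 10/3 = -1/3 ≈ -0.33333)
j + U = -20 - 1/3 = -61/3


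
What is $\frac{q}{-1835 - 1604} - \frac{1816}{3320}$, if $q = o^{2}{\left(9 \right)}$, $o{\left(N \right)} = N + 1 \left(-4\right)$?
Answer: $- \frac{791028}{1427185} \approx -0.55426$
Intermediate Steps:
$o{\left(N \right)} = -4 + N$ ($o{\left(N \right)} = N - 4 = -4 + N$)
$q = 25$ ($q = \left(-4 + 9\right)^{2} = 5^{2} = 25$)
$\frac{q}{-1835 - 1604} - \frac{1816}{3320} = \frac{25}{-1835 - 1604} - \frac{1816}{3320} = \frac{25}{-3439} - \frac{227}{415} = 25 \left(- \frac{1}{3439}\right) - \frac{227}{415} = - \frac{25}{3439} - \frac{227}{415} = - \frac{791028}{1427185}$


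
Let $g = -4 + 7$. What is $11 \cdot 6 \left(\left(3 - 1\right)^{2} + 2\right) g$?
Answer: $1188$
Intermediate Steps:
$g = 3$
$11 \cdot 6 \left(\left(3 - 1\right)^{2} + 2\right) g = 11 \cdot 6 \left(\left(3 - 1\right)^{2} + 2\right) 3 = 11 \cdot 6 \left(2^{2} + 2\right) 3 = 11 \cdot 6 \left(4 + 2\right) 3 = 11 \cdot 6 \cdot 6 \cdot 3 = 11 \cdot 36 \cdot 3 = 396 \cdot 3 = 1188$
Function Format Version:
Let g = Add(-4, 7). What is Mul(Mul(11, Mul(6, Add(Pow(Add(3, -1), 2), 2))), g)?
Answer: 1188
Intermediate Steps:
g = 3
Mul(Mul(11, Mul(6, Add(Pow(Add(3, -1), 2), 2))), g) = Mul(Mul(11, Mul(6, Add(Pow(Add(3, -1), 2), 2))), 3) = Mul(Mul(11, Mul(6, Add(Pow(2, 2), 2))), 3) = Mul(Mul(11, Mul(6, Add(4, 2))), 3) = Mul(Mul(11, Mul(6, 6)), 3) = Mul(Mul(11, 36), 3) = Mul(396, 3) = 1188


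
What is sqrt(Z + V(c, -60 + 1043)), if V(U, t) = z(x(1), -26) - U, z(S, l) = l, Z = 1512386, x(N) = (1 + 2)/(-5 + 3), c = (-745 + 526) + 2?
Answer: sqrt(1512577) ≈ 1229.9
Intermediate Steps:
c = -217 (c = -219 + 2 = -217)
x(N) = -3/2 (x(N) = 3/(-2) = 3*(-1/2) = -3/2)
V(U, t) = -26 - U
sqrt(Z + V(c, -60 + 1043)) = sqrt(1512386 + (-26 - 1*(-217))) = sqrt(1512386 + (-26 + 217)) = sqrt(1512386 + 191) = sqrt(1512577)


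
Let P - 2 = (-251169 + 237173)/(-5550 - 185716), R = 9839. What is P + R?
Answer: 941131351/95633 ≈ 9841.1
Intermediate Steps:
P = 198264/95633 (P = 2 + (-251169 + 237173)/(-5550 - 185716) = 2 - 13996/(-191266) = 2 - 13996*(-1/191266) = 2 + 6998/95633 = 198264/95633 ≈ 2.0732)
P + R = 198264/95633 + 9839 = 941131351/95633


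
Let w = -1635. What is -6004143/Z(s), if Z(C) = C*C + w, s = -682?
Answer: -6004143/463489 ≈ -12.954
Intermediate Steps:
Z(C) = -1635 + C² (Z(C) = C*C - 1635 = C² - 1635 = -1635 + C²)
-6004143/Z(s) = -6004143/(-1635 + (-682)²) = -6004143/(-1635 + 465124) = -6004143/463489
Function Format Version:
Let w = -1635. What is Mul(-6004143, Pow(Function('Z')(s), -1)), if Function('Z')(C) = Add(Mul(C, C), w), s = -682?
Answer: Rational(-6004143, 463489) ≈ -12.954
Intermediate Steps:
Function('Z')(C) = Add(-1635, Pow(C, 2)) (Function('Z')(C) = Add(Mul(C, C), -1635) = Add(Pow(C, 2), -1635) = Add(-1635, Pow(C, 2)))
Mul(-6004143, Pow(Function('Z')(s), -1)) = Mul(-6004143, Pow(Add(-1635, Pow(-682, 2)), -1)) = Mul(-6004143, Pow(Add(-1635, 465124), -1)) = Mul(-6004143, Pow(463489, -1)) = Mul(-6004143, Rational(1, 463489)) = Rational(-6004143, 463489)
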